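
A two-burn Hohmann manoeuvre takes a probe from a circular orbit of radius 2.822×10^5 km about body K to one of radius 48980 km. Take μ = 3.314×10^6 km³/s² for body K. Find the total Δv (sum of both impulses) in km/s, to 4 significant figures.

Δv = 4.076 km/s

The Hohmann ellipse has a_t = (r₁ + r₂)/2 = 1.6559×10^5 km.
Circular speed at r₁: v₁ = √(μ/r₁) = √(3.314×10^6/2.822×10^5) = 3.427 km/s.
On the transfer ellipse at r₁, vis-viva equation gives v_a = √[μ(2/r₁ − 1/a_t)] = 1.864 km/s.
First burn Δv₁ = |v_a − v₁| = 1.563 km/s.
At r₂, v₂ = √(μ/r₂) = 8.22559 km/s.
Transfer-orbit speed at r₂: v_p = √[μ(2/r₂ − 1/a_t)] = 10.7381 km/s.
Second burn Δv₂ = |v₂ − v_p| = 2.513 km/s.
Total Δv = Δv₁ + Δv₂ = 4.076 km/s.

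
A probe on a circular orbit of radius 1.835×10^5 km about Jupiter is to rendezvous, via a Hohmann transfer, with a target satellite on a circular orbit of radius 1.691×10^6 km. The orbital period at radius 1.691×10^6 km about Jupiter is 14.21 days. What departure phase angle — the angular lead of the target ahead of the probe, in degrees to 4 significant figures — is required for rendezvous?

From Kepler's third law T² = 4π²r³/μ at r = 1.691×10^6 km, T = 14.21 days = 14.21 × 86400 s = 1.227744×10^6 s: μ = 4π²r³/T² = 1.26641×10^8 km³/s².
The Hohmann ellipse has a_t = (r₁ + r₂)/2 = 9.3725×10^5 km.
The half-period of the transfer ellipse is t = π√(a_t³/μ) = 2.53306×10^5 s.
The target's mean motion on its circular orbit is ω₂ = √(μ/r₂³) = 5.11767×10^-6 rad/s.
Angle swept by the target during transfer: ω₂·t = 1.2963 rad = 74.27°.
The probe traverses 180° on the transfer ellipse, so the target must lead by 180° − 74.27° = 105.7°.

φ = 105.7°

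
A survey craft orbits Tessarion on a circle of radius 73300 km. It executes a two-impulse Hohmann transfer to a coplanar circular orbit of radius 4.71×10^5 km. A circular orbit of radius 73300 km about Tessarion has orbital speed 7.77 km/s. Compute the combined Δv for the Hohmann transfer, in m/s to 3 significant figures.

Δv = 3930 m/s

From the circular-orbit relation v² = μ/r at r = 73300 km: μ = v²r = (7.77)² × 73300 = 4.42533×10^6 km³/s².
Transfer-ellipse semi-major axis a_t = (r₁ + r₂)/2 = (73300 + 4.710×10^5)/2 = 2.7215×10^5 km.
At r₁ the circular-orbit speed is v₁ = √(μ/r₁) = 7.7700 km/s.
Transfer-orbit speed at r₁ (vis-viva): v_p = √[μ(2/r₁ − 1/a_t)] = 10.222 km/s.
First burn Δv₁ = |v_p − v₁| = 2.452 km/s.
At r₂, v₂ = √(μ/r₂) = 3.065 km/s.
Transfer-orbit speed at r₂: v_a = √[μ(2/r₂ − 1/a_t)] = 1.591 km/s.
Second burn Δv₂ = |v₂ − v_a| = 1.474 km/s.
Total Δv = Δv₁ + Δv₂ = 3.926 km/s.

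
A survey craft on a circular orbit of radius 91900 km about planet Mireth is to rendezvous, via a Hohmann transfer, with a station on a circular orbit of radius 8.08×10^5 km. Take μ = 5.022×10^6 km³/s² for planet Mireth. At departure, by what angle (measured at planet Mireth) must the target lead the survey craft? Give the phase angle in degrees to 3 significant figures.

The Hohmann ellipse has a_t = (r₁ + r₂)/2 = 4.4995×10^5 km.
Transfer time t = π√(a_t³/μ) = 4.2311×10^5 s.
Target angular speed ω₂ = √(μ/r₂³) = 3.0855×10^-6 rad/s.
Angle swept by the target during transfer: ω₂·t = 1.3055 rad = 74.80°.
Arrival is 180° from departure on the ellipse, so φ = 180° − 74.80° = 105°.

φ = 105°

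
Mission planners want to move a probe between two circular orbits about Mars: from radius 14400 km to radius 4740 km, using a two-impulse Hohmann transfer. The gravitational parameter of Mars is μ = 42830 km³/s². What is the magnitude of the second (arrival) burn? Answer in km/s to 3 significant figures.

Δv₂ = 0.681 km/s

Transfer-ellipse semi-major axis a_t = (r₁ + r₂)/2 = (14400 + 4740)/2 = 9570 km.
Circular speed at r = 4740 km: v_c = √(μ/r) = 3.0060 km/s.
Vis-viva on the transfer ellipse at r = 4740 km gives v_t = √[μ(2/r − 1/a_t)] = 3.6873 km/s.
Δv₂ = |v_t − v_c| = |3.6873 − 3.0060| = 0.6813 km/s.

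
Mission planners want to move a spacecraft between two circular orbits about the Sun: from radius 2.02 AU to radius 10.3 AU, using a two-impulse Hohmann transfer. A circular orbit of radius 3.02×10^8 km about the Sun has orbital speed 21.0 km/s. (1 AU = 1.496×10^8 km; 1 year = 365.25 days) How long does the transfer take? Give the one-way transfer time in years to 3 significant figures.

From the circular-orbit relation v² = μ/r at r = 3.02×10^8 km: μ = v²r = (21.0)² × 3.02×10^8 = 1.33182×10^11 km³/s².
In km: r₁ = 2.02 × 1.496×10^8 = 3.02192×10^8 km; r₂ = 10.3 × 1.496×10^8 = 1.54088×10^9 km.
Transfer-ellipse semi-major axis a_t = (r₁ + r₂)/2 = (3.02192×10^8 + 1.54088×10^9)/2 = 9.21536×10^8 km.
Transfer time t = π√(a_t³/μ) = π√((9.21536×10^8)³ / 1.33182×10^11) = 2.408×10^8 s.
Converting: 2.408×10^8 s ÷ 3.15576×10^7 s/year (365.25 × 86400) = 7.63 years.

t = 7.63 years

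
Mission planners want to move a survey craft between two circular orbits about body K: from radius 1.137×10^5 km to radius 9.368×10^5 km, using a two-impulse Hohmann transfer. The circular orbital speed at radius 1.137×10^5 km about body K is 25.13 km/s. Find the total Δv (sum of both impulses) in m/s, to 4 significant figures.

Δv = 13110 m/s

From the circular-orbit relation v² = μ/r at r = 1.137×10^5 km: μ = v²r = (25.13)² × 1.137×10^5 = 7.18035×10^7 km³/s².
The Hohmann ellipse has a_t = (r₁ + r₂)/2 = 5.2525×10^5 km.
Circular speed at r₁: v₁ = √(μ/r₁) = √(7.18035×10^7/1.137×10^5) = 25.130 km/s.
Transfer-orbit speed at r₁ (vis-viva equation): v_p = √[μ(2/r₁ − 1/a_t)] = 33.561 km/s.
First burn Δv₁ = |v_p − v₁| = 8.431 km/s.
Circular speed at r₂: v₂ = √(μ/r₂) = 8.755 km/s.
Transfer-orbit speed at r₂: v_a = √[μ(2/r₂ − 1/a_t)] = 4.073 km/s.
Second burn Δv₂ = |v₂ − v_a| = 4.682 km/s.
Δv = Δv₁ + Δv₂ = 8.431 + 4.682 = 13.11 km/s.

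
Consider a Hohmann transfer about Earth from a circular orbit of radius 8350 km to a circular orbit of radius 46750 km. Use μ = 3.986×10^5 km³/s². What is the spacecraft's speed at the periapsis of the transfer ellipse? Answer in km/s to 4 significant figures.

Transfer-ellipse semi-major axis a_t = (r₁ + r₂)/2 = (8350 + 46750)/2 = 27550 km.
The periapsis of the transfer ellipse is at r = 8350 km.
Applying v² = μ(2/r − 1/a_t): v = 9.000 km/s.

v = 9.000 km/s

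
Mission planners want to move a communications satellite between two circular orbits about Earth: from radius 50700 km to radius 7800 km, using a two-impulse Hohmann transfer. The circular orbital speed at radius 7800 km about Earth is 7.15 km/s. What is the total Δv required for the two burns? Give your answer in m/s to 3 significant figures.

Δv = 3620 m/s

From the circular-orbit relation v² = μ/r at r = 7800 km: μ = v²r = (7.15)² × 7800 = 3.98756×10^5 km³/s².
Semi-major axis of the transfer orbit: a_t = (50700 + 7800)/2 = 29250 km.
Circular speed at r₁: v₁ = √(μ/r₁) = √(3.98756×10^5/50700) = 2.80446 km/s.
On the transfer ellipse at r₁, vis-viva gives v_a = √[μ(2/r₁ − 1/a_t)] = 1.44822 km/s.
First burn Δv₁ = |v_a − v₁| = 1.3562 km/s.
Circular speed at r₂: v₂ = √(μ/r₂) = 7.1500 km/s.
Transfer-orbit speed at r₂: v_p = √[μ(2/r₂ − 1/a_t)] = 9.4134 km/s.
Second burn Δv₂ = |v₂ − v_p| = 2.2634 km/s.
Total Δv = Δv₁ + Δv₂ = 3.620 km/s.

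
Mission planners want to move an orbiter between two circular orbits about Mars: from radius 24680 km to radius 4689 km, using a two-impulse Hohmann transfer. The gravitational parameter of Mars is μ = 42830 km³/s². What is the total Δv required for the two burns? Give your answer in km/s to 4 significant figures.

Semi-major axis of the transfer orbit: a_t = (24680 + 4689)/2 = 14684.5 km.
Circular speed at r₁: v₁ = √(μ/r₁) = √(42830/24680) = 1.31735 km/s.
Transfer-orbit speed at r₁ (v² = μ(2/r − 1/a)): v_a = √[μ(2/r₁ − 1/a_t)] = 0.744410 km/s.
First burn Δv₁ = |v_a − v₁| = 0.5729 km/s.
Circular speed at r₂: v₂ = √(μ/r₂) = 3.0223 km/s.
Transfer-orbit speed at r₂: v_p = √[μ(2/r₂ − 1/a_t)] = 3.9181 km/s.
Second burn Δv₂ = |v₂ − v_p| = 0.8958 km/s.
Δv = Δv₁ + Δv₂ = 0.5729 + 0.8958 = 1.469 km/s.

Δv = 1.469 km/s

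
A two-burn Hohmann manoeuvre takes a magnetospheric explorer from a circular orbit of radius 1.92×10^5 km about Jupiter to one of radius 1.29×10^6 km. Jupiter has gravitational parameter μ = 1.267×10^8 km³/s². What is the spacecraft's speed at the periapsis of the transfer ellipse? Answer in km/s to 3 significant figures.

The Hohmann ellipse has a_t = (r₁ + r₂)/2 = 7.410×10^5 km.
The periapsis of the transfer ellipse is at r = 1.920×10^5 km.
Applying v² = μ(2/r − 1/a_t): v = 33.89 km/s.

v = 33.9 km/s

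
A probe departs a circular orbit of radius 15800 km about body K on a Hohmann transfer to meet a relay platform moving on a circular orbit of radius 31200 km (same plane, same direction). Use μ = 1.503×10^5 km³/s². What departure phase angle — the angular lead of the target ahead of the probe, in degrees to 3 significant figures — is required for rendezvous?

φ = 62.3°

Transfer-ellipse semi-major axis a_t = (r₁ + r₂)/2 = (15800 + 31200)/2 = 23500 km.
Transfer time t = π√(a_t³/μ) = 29190 s.
Target angular speed ω₂ = √(μ/r₂³) = 7.035×10^-5 rad/s.
Angle swept by the target during transfer: ω₂·t = 2.054 rad = 117.7°.
Arrival is 180° from departure on the ellipse, so φ = 180° − 117.7° = 62.3°.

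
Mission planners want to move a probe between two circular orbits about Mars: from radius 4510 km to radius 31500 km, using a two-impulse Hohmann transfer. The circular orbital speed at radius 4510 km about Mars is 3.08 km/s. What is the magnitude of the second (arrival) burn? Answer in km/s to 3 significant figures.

From the circular-orbit relation v² = μ/r at r = 4510 km: μ = v²r = (3.08)² × 4510 = 42783.7 km³/s².
Semi-major axis of the transfer orbit: a_t = (4510 + 31500)/2 = 18005 km.
On the circular orbit at r = 31500 km, v_c = √(μ/r) = 1.1654 km/s.
Vis-viva on the transfer ellipse at r = 31500 km gives v_t = √[μ(2/r − 1/a_t)] = 0.58328 km/s.
Δv₂ = |v_t − v_c| = |0.58328 − 1.1654| = 0.5821 km/s.

Δv₂ = 0.582 km/s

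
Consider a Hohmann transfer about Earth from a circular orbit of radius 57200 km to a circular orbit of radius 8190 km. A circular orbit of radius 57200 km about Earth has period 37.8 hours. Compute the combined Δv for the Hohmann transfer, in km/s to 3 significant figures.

Δv = 3.57 km/s

From Kepler's third law T² = 4π²r³/μ at r = 57200 km, T = 37.8 hours = 37.8 × 3600 s = 1.3608×10^5 s: μ = 4π²r³/T² = 3.98987×10^5 km³/s².
The Hohmann ellipse has a_t = (r₁ + r₂)/2 = 32695 km.
Circular speed at r₁: v₁ = √(μ/r₁) = √(3.98987×10^5/57200) = 2.641 km/s.
On the transfer ellipse at r₁, vis-viva equation gives v_a = √[μ(2/r₁ − 1/a_t)] = 1.322 km/s.
First burn Δv₁ = |v_a − v₁| = 1.319 km/s.
Circular speed at r₂: v₂ = √(μ/r₂) = 6.980 km/s.
Transfer-orbit speed at r₂: v_p = √[μ(2/r₂ − 1/a_t)] = 9.232 km/s.
Second burn Δv₂ = |v₂ − v_p| = 2.252 km/s.
Δv = Δv₁ + Δv₂ = 1.319 + 2.252 = 3.571 km/s.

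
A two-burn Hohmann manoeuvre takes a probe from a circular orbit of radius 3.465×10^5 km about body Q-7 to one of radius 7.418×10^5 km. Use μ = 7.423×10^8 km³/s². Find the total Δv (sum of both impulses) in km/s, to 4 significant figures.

The Hohmann ellipse has a_t = (r₁ + r₂)/2 = 5.4415×10^5 km.
At r₁ the circular-orbit speed is v₁ = √(μ/r₁) = 46.285 km/s.
Transfer-orbit speed at r₁ (v² = μ(2/r − 1/a)): v_p = √[μ(2/r₁ − 1/a_t)] = 54.041 km/s.
First burn Δv₁ = |v_p − v₁| = 7.756 km/s.
At r₂, v₂ = √(μ/r₂) = 31.63343 km/s.
Transfer-orbit speed at r₂: v_a = √[μ(2/r₂ − 1/a_t)] = 25.24286 km/s.
Second burn Δv₂ = |v₂ − v_a| = 6.391 km/s.
Δv = Δv₁ + Δv₂ = 7.756 + 6.391 = 14.15 km/s.

Δv = 14.15 km/s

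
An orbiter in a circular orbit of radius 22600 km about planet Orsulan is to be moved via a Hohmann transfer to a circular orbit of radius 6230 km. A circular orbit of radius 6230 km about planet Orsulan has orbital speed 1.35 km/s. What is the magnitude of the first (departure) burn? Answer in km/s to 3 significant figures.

Δv₁ = 0.243 km/s

From the circular-orbit relation v² = μ/r at r = 6230 km: μ = v²r = (1.35)² × 6230 = 11354.2 km³/s².
Semi-major axis of the transfer orbit: a_t = (22600 + 6230)/2 = 14415 km.
Circular speed at r = 22600 km: v_c = √(μ/r) = 0.7088 km/s.
Transfer-orbit speed at the same r (vis-viva, a = a_t): v_t = √[μ(2/r − 1/a_t)] = 0.4660 km/s.
Δv₁ = |v_t − v_c| = |0.4660 − 0.7088| = 0.2428 km/s.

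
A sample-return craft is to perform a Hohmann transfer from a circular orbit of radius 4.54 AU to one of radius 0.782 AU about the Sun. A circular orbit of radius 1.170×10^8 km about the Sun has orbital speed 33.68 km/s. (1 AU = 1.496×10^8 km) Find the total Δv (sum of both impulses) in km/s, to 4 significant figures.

From the circular-orbit relation v² = μ/r at r = 1.170×10^8 km: μ = v²r = (33.68)² × 1.170×10^8 = 1.32718×10^11 km³/s².
In km: r₁ = 4.54 × 1.496×10^8 = 6.79184×10^8 km; r₂ = 0.782 × 1.496×10^8 = 1.169872×10^8 km.
Transfer-ellipse semi-major axis a_t = (r₁ + r₂)/2 = (6.79184×10^8 + 1.169872×10^8)/2 = 3.980856×10^8 km.
At r₁ the circular-orbit speed is v₁ = √(μ/r₁) = 13.979 km/s.
On the transfer ellipse at r₁, vis-viva gives v_a = √[μ(2/r₁ − 1/a_t)] = 7.5780 km/s.
First burn Δv₁ = |v_a − v₁| = 6.401 km/s.
Circular speed at r₂: v₂ = √(μ/r₂) = 33.68 km/s.
Transfer-orbit speed at r₂: v_p = √[μ(2/r₂ − 1/a_t)] = 43.99 km/s.
Second burn Δv₂ = |v₂ − v_p| = 10.31 km/s.
Δv = Δv₁ + Δv₂ = 6.401 + 10.31 = 16.71 km/s.

Δv = 16.71 km/s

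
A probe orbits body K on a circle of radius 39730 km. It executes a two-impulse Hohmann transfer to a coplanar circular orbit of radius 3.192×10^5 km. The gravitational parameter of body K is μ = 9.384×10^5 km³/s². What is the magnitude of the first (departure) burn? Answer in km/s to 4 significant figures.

Δv₁ = 1.622 km/s

Transfer-ellipse semi-major axis a_t = (r₁ + r₂)/2 = (39730 + 3.192×10^5)/2 = 1.79465×10^5 km.
Circular speed at r = 39730 km: v_c = √(μ/r) = 4.860 km/s.
Transfer-orbit speed at the same r (vis-viva, a = a_t): v_t = √[μ(2/r − 1/a_t)] = 6.482 km/s.
Δv₁ = |v_t − v_c| = |6.482 − 4.860| = 1.622 km/s.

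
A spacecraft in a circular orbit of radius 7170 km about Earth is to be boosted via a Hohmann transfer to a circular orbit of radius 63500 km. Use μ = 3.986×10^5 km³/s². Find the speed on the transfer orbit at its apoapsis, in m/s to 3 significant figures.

v = 1130 m/s

The Hohmann ellipse has a_t = (r₁ + r₂)/2 = 35335 km.
At apoapsis, r = 63500 km.
Applying v² = μ(2/r − 1/a_t): v = 1.129 km/s.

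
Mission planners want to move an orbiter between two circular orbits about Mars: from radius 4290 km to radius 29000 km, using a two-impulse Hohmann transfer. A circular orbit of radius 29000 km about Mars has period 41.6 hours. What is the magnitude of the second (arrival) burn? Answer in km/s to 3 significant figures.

From Kepler's third law T² = 4π²r³/μ at r = 29000 km, T = 41.6 hours = 41.6 × 3600 s = 1.4976×10^5 s: μ = 4π²r³/T² = 42930.1 km³/s².
Semi-major axis of the transfer orbit: a_t = (4290 + 29000)/2 = 16645 km.
On the circular orbit at r = 29000 km, v_c = √(μ/r) = 1.2167 km/s.
Transfer-orbit speed at the same r (vis-viva, a = a_t): v_t = √[μ(2/r − 1/a_t)] = 0.61769 km/s.
Δv₂ = |v_t − v_c| = |0.61769 − 1.2167| = 0.5990 km/s.

Δv₂ = 0.599 km/s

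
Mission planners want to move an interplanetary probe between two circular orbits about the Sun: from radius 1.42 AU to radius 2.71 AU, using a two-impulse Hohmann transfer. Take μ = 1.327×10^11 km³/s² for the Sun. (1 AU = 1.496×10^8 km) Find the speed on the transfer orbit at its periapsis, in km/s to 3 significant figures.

v = 28.6 km/s

In km: r₁ = 1.42 × 1.496×10^8 = 2.12432×10^8 km; r₂ = 2.71 × 1.496×10^8 = 4.05416×10^8 km.
Transfer-ellipse semi-major axis a_t = (r₁ + r₂)/2 = (2.12432×10^8 + 4.05416×10^8)/2 = 3.08924×10^8 km.
At periapsis, r = 2.12432×10^8 km.
Vis-viva: v = √[μ(2/r − 1/a_t)] = √[1.327×10^11 × (2/2.12432×10^8 − 1/3.08924×10^8)] = 28.63 km/s.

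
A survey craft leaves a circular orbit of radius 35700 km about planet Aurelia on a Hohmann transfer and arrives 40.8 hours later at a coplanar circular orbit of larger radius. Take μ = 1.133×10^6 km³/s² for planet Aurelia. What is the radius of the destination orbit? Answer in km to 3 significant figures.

r₂ = 2.35×10^5 km

Transfer time t = 40.8 hours = 1.4688×10^5 s, and t = π√(a_t³/μ).
So a_t = (μ t²/π²)^(1/3) = (1.133×10^6 × (1.4688×10^5)² / π²)^(1/3) = 1.3530×10^5 km.
Since a_t = (r₁ + r₂)/2, r₂ = 2a_t − r₁ = 2×1.3530×10^5 − 35700 = 2.349×10^5 km.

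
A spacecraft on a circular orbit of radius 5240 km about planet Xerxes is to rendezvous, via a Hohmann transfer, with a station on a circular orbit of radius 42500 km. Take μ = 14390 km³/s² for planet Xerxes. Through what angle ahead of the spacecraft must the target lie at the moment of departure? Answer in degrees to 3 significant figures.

Transfer-ellipse semi-major axis a_t = (r₁ + r₂)/2 = (5240 + 42500)/2 = 23870 km.
Transfer time t = π√(a_t³/μ) = 96582 s.
The target's mean motion on its circular orbit is ω₂ = √(μ/r₂³) = 1.3691×10^-5 rad/s.
Angle swept by the target during transfer: ω₂·t = 1.3223 rad = 75.76°.
The spacecraft traverses 180° on the transfer ellipse, so the target must lead by 180° − 75.76° = 104°.

φ = 104°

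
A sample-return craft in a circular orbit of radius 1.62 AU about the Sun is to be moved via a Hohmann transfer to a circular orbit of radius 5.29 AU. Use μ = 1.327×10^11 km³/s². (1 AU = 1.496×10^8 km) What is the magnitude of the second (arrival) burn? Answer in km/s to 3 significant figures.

Δv₂ = 4.08 km/s

In km: r₁ = 1.62 × 1.496×10^8 = 2.42352×10^8 km; r₂ = 5.29 × 1.496×10^8 = 7.91384×10^8 km.
Semi-major axis of the transfer orbit: a_t = (2.42352×10^8 + 7.91384×10^8)/2 = 5.16868×10^8 km.
Circular speed at r = 7.91384×10^8 km: v_c = √(μ/r) = 12.949 km/s.
Vis-viva on the transfer ellipse at r = 7.91384×10^8 km gives v_t = √[μ(2/r − 1/a_t)] = 8.8670 km/s.
Δv₂ = |v_t − v_c| = |8.8670 − 12.949| = 4.082 km/s.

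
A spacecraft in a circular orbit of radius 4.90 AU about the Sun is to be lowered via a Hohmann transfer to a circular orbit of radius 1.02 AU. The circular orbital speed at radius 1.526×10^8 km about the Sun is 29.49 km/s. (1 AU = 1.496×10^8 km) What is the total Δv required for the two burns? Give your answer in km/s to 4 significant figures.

Δv = 14.01 km/s

From the circular-orbit relation v² = μ/r at r = 1.526×10^8 km: μ = v²r = (29.49)² × 1.526×10^8 = 1.32710×10^11 km³/s².
In km: r₁ = 4.90 × 1.496×10^8 = 7.3304×10^8 km; r₂ = 1.02 × 1.496×10^8 = 1.52592×10^8 km.
Transfer-ellipse semi-major axis a_t = (r₁ + r₂)/2 = (7.3304×10^8 + 1.52592×10^8)/2 = 4.42816×10^8 km.
At r₁ the circular-orbit speed is v₁ = √(μ/r₁) = 13.4551 km/s.
On the transfer ellipse at r₁, vis-viva equation gives v_a = √[μ(2/r₁ − 1/a_t)] = 7.89846 km/s.
First burn Δv₁ = |v_a − v₁| = 5.557 km/s.
Circular speed at r₂: v₂ = √(μ/r₂) = 29.491 km/s.
Transfer-orbit speed at r₂: v_p = √[μ(2/r₂ − 1/a_t)] = 37.944 km/s.
Second burn Δv₂ = |v₂ − v_p| = 8.453 km/s.
Δv = Δv₁ + Δv₂ = 5.557 + 8.453 = 14.01 km/s.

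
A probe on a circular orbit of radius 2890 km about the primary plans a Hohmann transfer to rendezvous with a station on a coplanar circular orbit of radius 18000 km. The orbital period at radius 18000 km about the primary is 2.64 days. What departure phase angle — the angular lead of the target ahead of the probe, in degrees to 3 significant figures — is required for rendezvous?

From Kepler's third law T² = 4π²r³/μ at r = 18000 km, T = 2.64 days = 2.64 × 86400 s = 2.28096×10^5 s: μ = 4π²r³/T² = 4425.29 km³/s².
Transfer-ellipse semi-major axis a_t = (r₁ + r₂)/2 = (2890 + 18000)/2 = 10445 km.
The half-period of the transfer ellipse is t = π√(a_t³/μ) = 50413 s.
The target's mean motion on its circular orbit is ω₂ = √(μ/r₂³) = 2.7546×10^-5 rad/s.
Angle swept by the target during transfer: ω₂·t = 1.3887 rad = 79.57°.
The probe traverses 180° on the transfer ellipse, so the target must lead by 180° − 79.57° = 100°.

φ = 100°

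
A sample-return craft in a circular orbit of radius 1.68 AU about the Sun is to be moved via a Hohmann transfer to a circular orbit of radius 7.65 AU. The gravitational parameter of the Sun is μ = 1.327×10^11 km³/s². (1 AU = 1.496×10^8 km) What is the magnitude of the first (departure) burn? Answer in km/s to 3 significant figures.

Δv₁ = 6.45 km/s

In km: r₁ = 1.68 × 1.496×10^8 = 2.51328×10^8 km; r₂ = 7.65 × 1.496×10^8 = 1.14444×10^9 km.
The Hohmann ellipse has a_t = (r₁ + r₂)/2 = 6.97884×10^8 km.
On the circular orbit at r = 2.51328×10^8 km, v_c = √(μ/r) = 22.978 km/s.
Vis-viva on the transfer ellipse at r = 2.51328×10^8 km gives v_t = √[μ(2/r − 1/a_t)] = 29.425 km/s.
Δv₁ = |v_t − v_c| = |29.425 − 22.978| = 6.447 km/s.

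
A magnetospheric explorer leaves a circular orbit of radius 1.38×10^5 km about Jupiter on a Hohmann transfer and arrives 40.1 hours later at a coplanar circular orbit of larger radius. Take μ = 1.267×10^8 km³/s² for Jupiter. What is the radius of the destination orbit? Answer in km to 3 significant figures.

r₂ = 1.15×10^6 km

Transfer time t = 40.1 hours = 1.4436×10^5 s, and t = π√(a_t³/μ).
So a_t = (μ t²/π²)^(1/3) = (1.267×10^8 × (1.4436×10^5)² / π²)^(1/3) = 6.4435×10^5 km.
Since a_t = (r₁ + r₂)/2, r₂ = 2a_t − r₁ = 2×6.4435×10^5 − 1.380×10^5 = 1.1507×10^6 km.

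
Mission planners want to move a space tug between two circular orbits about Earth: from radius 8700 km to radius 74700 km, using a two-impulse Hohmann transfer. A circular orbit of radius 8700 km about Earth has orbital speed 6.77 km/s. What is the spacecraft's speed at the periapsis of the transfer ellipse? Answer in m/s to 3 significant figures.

From the circular-orbit relation v² = μ/r at r = 8700 km: μ = v²r = (6.77)² × 8700 = 3.98746×10^5 km³/s².
Semi-major axis of the transfer orbit: a_t = (8700 + 74700)/2 = 41700 km.
At periapsis, r = 8700 km.
From the vis-viva equation, v = √[μ(2/r − 1/a_t)] = 9.061 km/s.

v = 9060 m/s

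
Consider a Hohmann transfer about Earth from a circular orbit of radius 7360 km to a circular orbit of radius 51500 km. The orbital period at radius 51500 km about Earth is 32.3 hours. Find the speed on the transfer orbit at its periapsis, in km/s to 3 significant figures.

From Kepler's third law T² = 4π²r³/μ at r = 51500 km, T = 32.3 hours = 32.3 × 3600 s = 1.1628×10^5 s: μ = 4π²r³/T² = 3.98815×10^5 km³/s².
Transfer-ellipse semi-major axis a_t = (r₁ + r₂)/2 = (7360 + 51500)/2 = 29430 km.
At periapsis, r = 7360 km.
Vis-viva: v = √[μ(2/r − 1/a_t)] = √[3.98815×10^5 × (2/7360 − 1/29430)] = 9.738 km/s.

v = 9.74 km/s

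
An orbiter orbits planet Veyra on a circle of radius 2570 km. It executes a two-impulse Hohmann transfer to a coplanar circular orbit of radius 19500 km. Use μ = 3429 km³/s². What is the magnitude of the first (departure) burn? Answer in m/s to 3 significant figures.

Transfer-ellipse semi-major axis a_t = (r₁ + r₂)/2 = (2570 + 19500)/2 = 11035 km.
On the circular orbit at r = 2570 km, v_c = √(μ/r) = 1.1551 km/s.
Transfer-orbit speed at the same r (vis-viva, a = a_t): v_t = √[μ(2/r − 1/a_t)] = 1.5355 km/s.
Δv₁ = |v_t − v_c| = |1.5355 − 1.1551| = 0.3804 km/s.

Δv₁ = 380 m/s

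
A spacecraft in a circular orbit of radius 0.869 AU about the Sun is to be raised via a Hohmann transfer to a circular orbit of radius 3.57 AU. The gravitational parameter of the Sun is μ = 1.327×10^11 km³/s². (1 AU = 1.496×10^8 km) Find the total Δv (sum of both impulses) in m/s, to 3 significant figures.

Δv = 14500 m/s

In km: r₁ = 0.869 × 1.496×10^8 = 1.300024×10^8 km; r₂ = 3.57 × 1.496×10^8 = 5.34072×10^8 km.
Transfer-ellipse semi-major axis a_t = (r₁ + r₂)/2 = (1.300024×10^8 + 5.34072×10^8)/2 = 3.320372×10^8 km.
Circular speed at r₁: v₁ = √(μ/r₁) = √(1.327×10^11/1.300024×10^8) = 31.949 km/s.
Transfer-orbit speed at r₁ (v² = μ(2/r − 1/a)): v_p = √[μ(2/r₁ − 1/a_t)] = 40.520 km/s.
First burn Δv₁ = |v_p − v₁| = 8.571 km/s.
At r₂, v₂ = √(μ/r₂) = 15.763 km/s.
Transfer-orbit speed at r₂: v_a = √[μ(2/r₂ − 1/a_t)] = 9.8632 km/s.
Second burn Δv₂ = |v₂ − v_a| = 5.900 km/s.
Δv = Δv₁ + Δv₂ = 8.571 + 5.900 = 14.47 km/s.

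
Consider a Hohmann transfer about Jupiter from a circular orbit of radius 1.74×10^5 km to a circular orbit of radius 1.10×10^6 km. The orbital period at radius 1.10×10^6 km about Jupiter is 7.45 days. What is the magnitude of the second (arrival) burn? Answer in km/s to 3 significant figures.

Δv₂ = 5.13 km/s

From Kepler's third law T² = 4π²r³/μ at r = 1.10×10^6 km, T = 7.45 days = 7.45 × 86400 s = 6.4368×10^5 s: μ = 4π²r³/T² = 1.26823×10^8 km³/s².
The Hohmann ellipse has a_t = (r₁ + r₂)/2 = 6.370×10^5 km.
On the circular orbit at r = 1.100×10^6 km, v_c = √(μ/r) = 10.7375 km/s.
Transfer-orbit speed at the same r (vis-viva, a = a_t): v_t = √[μ(2/r − 1/a_t)] = 5.61187 km/s.
Δv₂ = |v_t − v_c| = |5.61187 − 10.7375| = 5.126 km/s.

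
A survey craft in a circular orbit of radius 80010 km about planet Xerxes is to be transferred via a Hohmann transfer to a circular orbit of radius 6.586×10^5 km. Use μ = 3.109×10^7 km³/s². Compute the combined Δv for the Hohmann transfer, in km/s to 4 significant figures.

Transfer-ellipse semi-major axis a_t = (r₁ + r₂)/2 = (80010 + 6.586×10^5)/2 = 3.69305×10^5 km.
At r₁ the circular-orbit speed is v₁ = √(μ/r₁) = 19.71234 km/s.
On the transfer ellipse at r₁, vis-viva equation gives v_p = √[μ(2/r₁ − 1/a_t)] = 26.32428 km/s.
First burn Δv₁ = |v_p − v₁| = 6.6119 km/s.
Circular speed at r₂: v₂ = √(μ/r₂) = 6.8707 km/s.
Transfer-orbit speed at r₂: v_a = √[μ(2/r₂ − 1/a_t)] = 3.1980 km/s.
Second burn Δv₂ = |v₂ − v_a| = 3.6727 km/s.
Δv = Δv₁ + Δv₂ = 6.6119 + 3.6727 = 10.28 km/s.

Δv = 10.28 km/s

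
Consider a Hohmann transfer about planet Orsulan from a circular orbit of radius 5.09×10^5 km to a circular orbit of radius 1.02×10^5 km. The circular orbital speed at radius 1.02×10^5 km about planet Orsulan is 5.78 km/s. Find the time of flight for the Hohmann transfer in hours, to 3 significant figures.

From the circular-orbit relation v² = μ/r at r = 1.02×10^5 km: μ = v²r = (5.78)² × 1.02×10^5 = 3.40766×10^6 km³/s².
Transfer-ellipse semi-major axis a_t = (r₁ + r₂)/2 = (5.090×10^5 + 1.020×10^5)/2 = 3.055×10^5 km.
Transfer time t = π√(a_t³/μ) = π√((3.055×10^5)³ / 3.40766×10^6) = 2.874×10^5 s.
Converting: 2.874×10^5 s ÷ 3600 s/hour = 79.8 hours.

t = 79.8 hours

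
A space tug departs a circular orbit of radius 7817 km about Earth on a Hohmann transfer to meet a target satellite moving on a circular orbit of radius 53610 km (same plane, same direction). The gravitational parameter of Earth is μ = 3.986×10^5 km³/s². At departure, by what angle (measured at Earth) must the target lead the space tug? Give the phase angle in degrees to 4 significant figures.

Semi-major axis of the transfer orbit: a_t = (7817 + 53610)/2 = 30713.5 km.
The half-period of the transfer ellipse is t = π√(a_t³/μ) = 26784 s.
Target angular speed ω₂ = √(μ/r₂³) = 5.0863×10^-5 rad/s.
Angle swept by the target during transfer: ω₂·t = 1.3623 rad = 78.054°.
Arrival is 180° from departure on the ellipse, so φ = 180° − 78.054° = 101.9°.

φ = 101.9°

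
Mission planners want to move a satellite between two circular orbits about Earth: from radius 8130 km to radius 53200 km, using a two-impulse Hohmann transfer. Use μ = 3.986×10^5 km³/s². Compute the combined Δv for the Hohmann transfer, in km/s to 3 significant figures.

Δv = 3.55 km/s

The Hohmann ellipse has a_t = (r₁ + r₂)/2 = 30665 km.
Circular speed at r₁: v₁ = √(μ/r₁) = √(3.986×10^5/8130) = 7.002 km/s.
On the transfer ellipse at r₁, v² = μ(2/r − 1/a) gives v_p = √[μ(2/r₁ − 1/a_t)] = 9.223 km/s.
First burn Δv₁ = |v_p − v₁| = 2.221 km/s.
At r₂, v₂ = √(μ/r₂) = 2.737 km/s.
Transfer-orbit speed at r₂: v_a = √[μ(2/r₂ − 1/a_t)] = 1.409 km/s.
Second burn Δv₂ = |v₂ − v_a| = 1.328 km/s.
Total Δv = Δv₁ + Δv₂ = 3.549 km/s.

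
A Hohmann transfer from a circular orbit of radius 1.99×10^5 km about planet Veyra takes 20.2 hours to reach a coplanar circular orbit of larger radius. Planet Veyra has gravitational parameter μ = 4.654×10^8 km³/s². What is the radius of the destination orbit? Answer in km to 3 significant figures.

r₂ = 1.06×10^6 km

Transfer time t = 20.2 hours = 72720 s, and t = π√(a_t³/μ).
So a_t = (μ t²/π²)^(1/3) = (4.654×10^8 × (72720)² / π²)^(1/3) = 6.2943×10^5 km.
Since a_t = (r₁ + r₂)/2, r₂ = 2a_t − r₁ = 2×6.2943×10^5 − 1.990×10^5 = 1.05986×10^6 km.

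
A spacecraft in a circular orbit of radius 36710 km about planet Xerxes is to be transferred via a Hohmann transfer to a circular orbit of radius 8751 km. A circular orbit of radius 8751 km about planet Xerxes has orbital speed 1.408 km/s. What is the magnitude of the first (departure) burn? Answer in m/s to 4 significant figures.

Δv₁ = 260.9 m/s

From the circular-orbit relation v² = μ/r at r = 8751 km: μ = v²r = (1.408)² × 8751 = 17348.5 km³/s².
Semi-major axis of the transfer orbit: a_t = (36710 + 8751)/2 = 22730.5 km.
Circular speed at r = 36710 km: v_c = √(μ/r) = 0.6874 km/s.
Vis-viva on the transfer ellipse at r = 36710 km gives v_t = √[μ(2/r − 1/a_t)] = 0.4265 km/s.
Δv₁ = |v_t − v_c| = |0.4265 − 0.6874| = 0.2609 km/s.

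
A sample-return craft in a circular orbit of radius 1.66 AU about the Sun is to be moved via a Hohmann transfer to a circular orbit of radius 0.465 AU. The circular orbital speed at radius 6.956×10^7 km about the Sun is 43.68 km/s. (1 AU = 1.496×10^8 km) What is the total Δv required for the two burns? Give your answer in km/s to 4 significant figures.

From the circular-orbit relation v² = μ/r at r = 6.956×10^7 km: μ = v²r = (43.68)² × 6.956×10^7 = 1.32716×10^11 km³/s².
In km: r₁ = 1.66 × 1.496×10^8 = 2.48336×10^8 km; r₂ = 0.465 × 1.496×10^8 = 6.9564×10^7 km.
The Hohmann ellipse has a_t = (r₁ + r₂)/2 = 1.5895×10^8 km.
Circular speed at r₁: v₁ = √(μ/r₁) = √(1.32716×10^11/2.48336×10^8) = 23.1176 km/s.
On the transfer ellipse at r₁, vis-viva equation gives v_a = √[μ(2/r₁ − 1/a_t)] = 15.2934 km/s.
First burn Δv₁ = |v_a − v₁| = 7.824 km/s.
At r₂, v₂ = √(μ/r₂) = 43.68 km/s.
Transfer-orbit speed at r₂: v_p = √[μ(2/r₂ − 1/a_t)] = 54.60 km/s.
Second burn Δv₂ = |v₂ − v_p| = 10.92 km/s.
Δv = Δv₁ + Δv₂ = 7.824 + 10.92 = 18.74 km/s.

Δv = 18.74 km/s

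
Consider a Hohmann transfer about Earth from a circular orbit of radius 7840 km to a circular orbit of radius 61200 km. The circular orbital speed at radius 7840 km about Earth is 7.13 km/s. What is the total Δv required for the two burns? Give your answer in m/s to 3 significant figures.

From the circular-orbit relation v² = μ/r at r = 7840 km: μ = v²r = (7.13)² × 7840 = 3.98561×10^5 km³/s².
Semi-major axis of the transfer orbit: a_t = (7840 + 61200)/2 = 34520 km.
Circular speed at r₁: v₁ = √(μ/r₁) = √(3.98561×10^5/7840) = 7.1300 km/s.
On the transfer ellipse at r₁, vis-viva equation gives v_p = √[μ(2/r₁ − 1/a_t)] = 9.4936 km/s.
First burn Δv₁ = |v_p − v₁| = 2.3636 km/s.
Circular speed at r₂: v₂ = √(μ/r₂) = 2.55195 km/s.
Transfer-orbit speed at r₂: v_a = √[μ(2/r₂ − 1/a_t)] = 1.21617 km/s.
Second burn Δv₂ = |v₂ − v_a| = 1.3358 km/s.
Δv = Δv₁ + Δv₂ = 2.3636 + 1.3358 = 3.699 km/s.

Δv = 3700 m/s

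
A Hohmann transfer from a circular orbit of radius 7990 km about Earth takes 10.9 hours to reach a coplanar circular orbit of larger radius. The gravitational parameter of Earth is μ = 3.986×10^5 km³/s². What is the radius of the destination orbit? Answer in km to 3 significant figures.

r₂ = 71200 km

Transfer time t = 10.9 hours = 39240 s, and t = π√(a_t³/μ).
So a_t = (μ t²/π²)^(1/3) = (3.986×10^5 × (39240)² / π²)^(1/3) = 39619 km.
Since a_t = (r₁ + r₂)/2, r₂ = 2a_t − r₁ = 2×39619 − 7990 = 71248 km.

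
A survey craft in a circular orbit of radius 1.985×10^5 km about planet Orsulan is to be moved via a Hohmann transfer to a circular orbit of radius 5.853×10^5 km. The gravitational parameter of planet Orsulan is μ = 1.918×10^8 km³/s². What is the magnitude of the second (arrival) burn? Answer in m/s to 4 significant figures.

Semi-major axis of the transfer orbit: a_t = (1.985×10^5 + 5.853×10^5)/2 = 3.919×10^5 km.
Circular speed at r = 5.853×10^5 km: v_c = √(μ/r) = 18.102 km/s.
Transfer-orbit speed at the same r (vis-viva, a = a_t): v_t = √[μ(2/r − 1/a_t)] = 12.883 km/s.
Δv₂ = |v_t − v_c| = |12.883 − 18.102| = 5.219 km/s.

Δv₂ = 5219 m/s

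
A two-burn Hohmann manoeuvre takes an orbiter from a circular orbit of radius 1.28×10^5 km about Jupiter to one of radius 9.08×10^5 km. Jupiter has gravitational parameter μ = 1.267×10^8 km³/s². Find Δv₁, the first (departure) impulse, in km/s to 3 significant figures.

Δv₁ = 10.2 km/s

The Hohmann ellipse has a_t = (r₁ + r₂)/2 = 5.180×10^5 km.
Circular speed at r = 1.280×10^5 km: v_c = √(μ/r) = 31.46 km/s.
Transfer-orbit speed at the same r (vis-viva, a = a_t): v_t = √[μ(2/r − 1/a_t)] = 41.65 km/s.
Δv₁ = |v_t − v_c| = |41.65 − 31.46| = 10.19 km/s.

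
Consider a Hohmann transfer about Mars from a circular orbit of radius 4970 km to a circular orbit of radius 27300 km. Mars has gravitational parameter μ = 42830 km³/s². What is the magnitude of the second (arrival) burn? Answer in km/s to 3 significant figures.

Δv₂ = 0.557 km/s

The Hohmann ellipse has a_t = (r₁ + r₂)/2 = 16135 km.
On the circular orbit at r = 27300 km, v_c = √(μ/r) = 1.25254 km/s.
Vis-viva on the transfer ellipse at r = 27300 km gives v_t = √[μ(2/r − 1/a_t)] = 0.695163 km/s.
Δv₂ = |v_t − v_c| = |0.695163 − 1.25254| = 0.5574 km/s.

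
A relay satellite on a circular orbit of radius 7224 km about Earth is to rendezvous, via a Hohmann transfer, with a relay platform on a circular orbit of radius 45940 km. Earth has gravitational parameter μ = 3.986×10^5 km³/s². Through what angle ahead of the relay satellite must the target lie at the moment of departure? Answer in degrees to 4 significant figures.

φ = 100.8°

The Hohmann ellipse has a_t = (r₁ + r₂)/2 = 26582 km.
Transfer time t = π√(a_t³/μ) = 21566 s.
The target's mean motion on its circular orbit is ω₂ = √(μ/r₂³) = 6.4118×10^-5 rad/s.
Angle swept by the target during transfer: ω₂·t = 1.3828 rad = 79.23°.
Arrival is 180° from departure on the ellipse, so φ = 180° − 79.23° = 100.8°.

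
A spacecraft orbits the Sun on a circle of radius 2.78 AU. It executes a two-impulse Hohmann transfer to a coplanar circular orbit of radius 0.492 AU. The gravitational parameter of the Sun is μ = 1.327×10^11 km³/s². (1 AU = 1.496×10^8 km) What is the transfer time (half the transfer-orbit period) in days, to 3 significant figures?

t = 382 days

In km: r₁ = 2.78 × 1.496×10^8 = 4.15888×10^8 km; r₂ = 0.492 × 1.496×10^8 = 7.36032×10^7 km.
Semi-major axis of the transfer orbit: a_t = (4.15888×10^8 + 7.36032×10^7)/2 = 2.447456×10^8 km.
Half the transfer-orbit period gives t = π√(a_t³/μ) = 3.302×10^7 s.
Converting: 3.302×10^7 s ÷ 86400 s/day = 382 days.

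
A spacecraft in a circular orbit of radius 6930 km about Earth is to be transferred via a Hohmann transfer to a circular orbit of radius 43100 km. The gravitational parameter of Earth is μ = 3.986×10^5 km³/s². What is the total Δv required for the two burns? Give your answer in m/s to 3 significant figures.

The Hohmann ellipse has a_t = (r₁ + r₂)/2 = 25015 km.
At r₁ the circular-orbit speed is v₁ = √(μ/r₁) = 7.584 km/s.
On the transfer ellipse at r₁, v² = μ(2/r − 1/a) gives v_p = √[μ(2/r₁ − 1/a_t)] = 9.955 km/s.
First burn Δv₁ = |v_p − v₁| = 2.371 km/s.
At r₂, v₂ = √(μ/r₂) = 3.041 km/s.
Transfer-orbit speed at r₂: v_a = √[μ(2/r₂ − 1/a_t)] = 1.601 km/s.
Second burn Δv₂ = |v₂ − v_a| = 1.440 km/s.
Total Δv = Δv₁ + Δv₂ = 3.811 km/s.

Δv = 3810 m/s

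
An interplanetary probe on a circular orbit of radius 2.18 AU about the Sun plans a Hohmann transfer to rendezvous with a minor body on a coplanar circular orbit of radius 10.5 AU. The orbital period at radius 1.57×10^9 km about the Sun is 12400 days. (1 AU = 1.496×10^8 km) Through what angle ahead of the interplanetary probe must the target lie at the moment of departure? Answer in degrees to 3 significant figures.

From Kepler's third law T² = 4π²r³/μ at r = 1.57×10^9 km, T = 12400 days = 12400 × 86400 s = 1.07136×10^9 s: μ = 4π²r³/T² = 1.33103×10^11 km³/s².
In km: r₁ = 2.18 × 1.496×10^8 = 3.26128×10^8 km; r₂ = 10.5 × 1.496×10^8 = 1.5708×10^9 km.
The Hohmann ellipse has a_t = (r₁ + r₂)/2 = 9.48464×10^8 km.
The half-period of the transfer ellipse is t = π√(a_t³/μ) = 2.515×10^8 s.
The target's mean motion on its circular orbit is ω₂ = √(μ/r₂³) = 5.860×10^-9 rad/s.
Angle swept by the target during transfer: ω₂·t = 1.474 rad = 84.454°.
Arrival is 180° from departure on the ellipse, so φ = 180° − 84.454° = 95.5°.

φ = 95.5°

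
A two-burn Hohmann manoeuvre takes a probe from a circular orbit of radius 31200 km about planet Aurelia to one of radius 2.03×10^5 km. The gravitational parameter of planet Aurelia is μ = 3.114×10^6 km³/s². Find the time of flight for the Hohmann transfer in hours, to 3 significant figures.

Transfer-ellipse semi-major axis a_t = (r₁ + r₂)/2 = (31200 + 2.030×10^5)/2 = 1.171×10^5 km.
By Kepler's third law the transfer-orbit period is T = 2π√(a_t³/μ), so t = T/2 = 71340 s.
Converting: 71340 s ÷ 3600 s/hour = 19.8 hours.

t = 19.8 hours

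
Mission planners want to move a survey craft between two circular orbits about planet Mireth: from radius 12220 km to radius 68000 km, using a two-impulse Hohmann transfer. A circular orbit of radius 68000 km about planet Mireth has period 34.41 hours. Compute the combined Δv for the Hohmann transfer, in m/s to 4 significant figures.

From Kepler's third law T² = 4π²r³/μ at r = 68000 km, T = 34.41 hours = 34.41 × 3600 s = 1.23876×10^5 s: μ = 4π²r³/T² = 8.08932×10^5 km³/s².
The Hohmann ellipse has a_t = (r₁ + r₂)/2 = 40110 km.
Circular speed at r₁: v₁ = √(μ/r₁) = √(8.08932×10^5/12220) = 8.1362 km/s.
On the transfer ellipse at r₁, vis-viva equation gives v_p = √[μ(2/r₁ − 1/a_t)] = 10.594 km/s.
First burn Δv₁ = |v_p − v₁| = 2.458 km/s.
At r₂, v₂ = √(μ/r₂) = 3.449 km/s.
Transfer-orbit speed at r₂: v_a = √[μ(2/r₂ − 1/a_t)] = 1.904 km/s.
Second burn Δv₂ = |v₂ − v_a| = 1.545 km/s.
Δv = Δv₁ + Δv₂ = 2.458 + 1.545 = 4.003 km/s.

Δv = 4003 m/s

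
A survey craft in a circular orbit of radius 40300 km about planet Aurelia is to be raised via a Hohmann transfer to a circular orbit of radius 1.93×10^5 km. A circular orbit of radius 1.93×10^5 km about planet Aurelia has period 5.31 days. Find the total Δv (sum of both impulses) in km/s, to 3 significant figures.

From Kepler's third law T² = 4π²r³/μ at r = 1.93×10^5 km, T = 5.31 days = 5.31 × 86400 s = 4.58784×10^5 s: μ = 4π²r³/T² = 1.34839×10^6 km³/s².
Semi-major axis of the transfer orbit: a_t = (40300 + 1.930×10^5)/2 = 1.1665×10^5 km.
At r₁ the circular-orbit speed is v₁ = √(μ/r₁) = 5.784 km/s.
Transfer-orbit speed at r₁ (vis-viva): v_p = √[μ(2/r₁ − 1/a_t)] = 7.440 km/s.
First burn Δv₁ = |v_p − v₁| = 1.656 km/s.
At r₂, v₂ = √(μ/r₂) = 2.6432 km/s.
Transfer-orbit speed at r₂: v_a = √[μ(2/r₂ − 1/a_t)] = 1.5536 km/s.
Second burn Δv₂ = |v₂ − v_a| = 1.090 km/s.
Total Δv = Δv₁ + Δv₂ = 2.746 km/s.

Δv = 2.75 km/s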